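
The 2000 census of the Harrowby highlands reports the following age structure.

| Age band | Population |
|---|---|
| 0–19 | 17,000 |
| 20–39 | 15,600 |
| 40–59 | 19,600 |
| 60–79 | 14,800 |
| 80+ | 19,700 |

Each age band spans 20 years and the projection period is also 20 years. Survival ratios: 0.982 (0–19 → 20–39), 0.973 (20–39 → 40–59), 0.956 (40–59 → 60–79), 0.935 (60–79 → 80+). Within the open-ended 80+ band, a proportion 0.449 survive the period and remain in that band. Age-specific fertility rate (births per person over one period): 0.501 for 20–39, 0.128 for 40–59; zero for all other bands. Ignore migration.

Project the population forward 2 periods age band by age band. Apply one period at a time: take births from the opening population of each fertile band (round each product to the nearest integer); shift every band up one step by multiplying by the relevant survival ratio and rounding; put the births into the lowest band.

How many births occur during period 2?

Period 1.
Births: 15600 * 0.501 = 7816 ; 19600 * 0.128 = 2509 → 10325
20–39: 17000 * 0.982 = 16694
40–59: 15600 * 0.973 = 15179
60–79: 19600 * 0.956 = 18738
80+: 14800 * 0.935 + 19700 * 0.449 = 13838 + 8845 = 22683
→ [10325, 16694, 15179, 18738, 22683]
Period 2.
Births: 16694 * 0.501 = 8364 ; 15179 * 0.128 = 1943 → 10307
20–39: 10325 * 0.982 = 10139
40–59: 16694 * 0.973 = 16243
60–79: 15179 * 0.956 = 14511
80+: 18738 * 0.935 + 22683 * 0.449 = 17520 + 10185 = 27705
→ [10307, 10139, 16243, 14511, 27705]

10307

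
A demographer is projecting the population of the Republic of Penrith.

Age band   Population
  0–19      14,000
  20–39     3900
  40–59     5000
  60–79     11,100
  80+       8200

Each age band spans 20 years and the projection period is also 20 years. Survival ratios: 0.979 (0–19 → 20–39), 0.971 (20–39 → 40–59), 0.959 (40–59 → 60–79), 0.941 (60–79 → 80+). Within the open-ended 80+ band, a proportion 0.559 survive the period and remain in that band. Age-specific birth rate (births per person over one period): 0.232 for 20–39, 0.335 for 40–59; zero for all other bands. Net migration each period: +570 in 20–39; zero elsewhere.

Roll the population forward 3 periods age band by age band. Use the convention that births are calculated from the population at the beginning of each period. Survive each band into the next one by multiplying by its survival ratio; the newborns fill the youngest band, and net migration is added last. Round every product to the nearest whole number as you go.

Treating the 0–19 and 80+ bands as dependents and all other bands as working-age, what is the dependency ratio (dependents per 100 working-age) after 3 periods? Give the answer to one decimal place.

74.9

Period 1.
Births: 3900 * 0.232 = 905 ; 5000 * 0.335 = 1675 → 2580
20–39: 14000 * 0.979 = 13706
40–59: 3900 * 0.971 = 3787
60–79: 5000 * 0.959 = 4795
80+: 11100 * 0.941 + 8200 * 0.559 = 10445 + 4584 = 15029
Net migration: 20–39 + 570 → 14276
→ [2580, 14276, 3787, 4795, 15029]
Period 2.
Births: 14276 * 0.232 = 3312 ; 3787 * 0.335 = 1269 → 4581
20–39: 2580 * 0.979 = 2526
40–59: 14276 * 0.971 = 13862
60–79: 3787 * 0.959 = 3632
80+: 4795 * 0.941 + 15029 * 0.559 = 4512 + 8401 = 12913
Net migration: 20–39 + 570 → 3096
→ [4581, 3096, 13862, 3632, 12913]
Period 3.
Births: 3096 * 0.232 = 718 ; 13862 * 0.335 = 4644 → 5362
20–39: 4581 * 0.979 = 4485
40–59: 3096 * 0.971 = 3006
60–79: 13862 * 0.959 = 13294
80+: 3632 * 0.941 + 12913 * 0.559 = 3418 + 7218 = 10636
Net migration: 20–39 + 570 → 5055
→ [5362, 5055, 3006, 13294, 10636]
Dependents (band 0–19 + band 80+) = 5362 + 10636 = 15998; working-age = 21355; ratio = 15998/21355 × 100 = 74.9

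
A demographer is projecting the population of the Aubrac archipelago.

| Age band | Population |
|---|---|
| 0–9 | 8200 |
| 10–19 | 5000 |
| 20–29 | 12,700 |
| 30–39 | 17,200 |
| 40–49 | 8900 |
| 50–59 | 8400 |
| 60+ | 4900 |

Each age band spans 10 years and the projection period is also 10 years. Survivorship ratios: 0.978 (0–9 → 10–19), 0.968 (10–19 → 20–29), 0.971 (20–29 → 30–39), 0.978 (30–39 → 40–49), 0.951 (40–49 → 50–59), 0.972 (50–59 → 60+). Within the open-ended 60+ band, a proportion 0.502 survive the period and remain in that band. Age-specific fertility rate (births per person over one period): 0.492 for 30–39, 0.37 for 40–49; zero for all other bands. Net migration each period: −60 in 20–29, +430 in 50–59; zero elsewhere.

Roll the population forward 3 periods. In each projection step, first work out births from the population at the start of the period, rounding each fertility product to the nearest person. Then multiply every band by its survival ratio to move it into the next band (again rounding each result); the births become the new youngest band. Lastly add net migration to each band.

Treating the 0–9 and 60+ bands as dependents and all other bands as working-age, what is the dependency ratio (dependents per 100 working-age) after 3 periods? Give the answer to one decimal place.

Period 1.
Births: 17200 * 0.492 = 8462  |  8900 * 0.37 = 3293 ⇒ total 11755
10–19: 8200 * 0.978 = 8020
20–29: 5000 * 0.968 = 4840
30–39: 12700 * 0.971 = 12332
40–49: 17200 * 0.978 = 16822
50–59: 8900 * 0.951 = 8464
60+: 8400 * 0.972 + 4900 * 0.502 = 8165 + 2460 = 10625
Net migration: 20–29 − 60 → 4780; 50–59 + 430 → 8894
End of period: [11755, 8020, 4780, 12332, 16822, 8894, 10625]
Period 2.
Births: 12332 * 0.492 = 6067  |  16822 * 0.37 = 6224 ⇒ total 12291
10–19: 11755 * 0.978 = 11496
20–29: 8020 * 0.968 = 7763
30–39: 4780 * 0.971 = 4641
40–49: 12332 * 0.978 = 12061
50–59: 16822 * 0.951 = 15998
60+: 8894 * 0.972 + 10625 * 0.502 = 8645 + 5334 = 13979
Net migration: 20–29 − 60 → 7703; 50–59 + 430 → 16428
End of period: [12291, 11496, 7703, 4641, 12061, 16428, 13979]
Period 3.
Births: 4641 * 0.492 = 2283  |  12061 * 0.37 = 4463 ⇒ total 6746
10–19: 12291 * 0.978 = 12021
20–29: 11496 * 0.968 = 11128
30–39: 7703 * 0.971 = 7480
40–49: 4641 * 0.978 = 4539
50–59: 12061 * 0.951 = 11470
60+: 16428 * 0.972 + 13979 * 0.502 = 15968 + 7017 = 22985
Net migration: 20–29 − 60 → 11068; 50–59 + 430 → 11900
End of period: [6746, 12021, 11068, 7480, 4539, 11900, 22985]
Dependents (band 0–9 + band 60+) = 6746 + 22985 = 29731; working-age = 47008; ratio = 29731/47008 × 100 = 63.2

63.2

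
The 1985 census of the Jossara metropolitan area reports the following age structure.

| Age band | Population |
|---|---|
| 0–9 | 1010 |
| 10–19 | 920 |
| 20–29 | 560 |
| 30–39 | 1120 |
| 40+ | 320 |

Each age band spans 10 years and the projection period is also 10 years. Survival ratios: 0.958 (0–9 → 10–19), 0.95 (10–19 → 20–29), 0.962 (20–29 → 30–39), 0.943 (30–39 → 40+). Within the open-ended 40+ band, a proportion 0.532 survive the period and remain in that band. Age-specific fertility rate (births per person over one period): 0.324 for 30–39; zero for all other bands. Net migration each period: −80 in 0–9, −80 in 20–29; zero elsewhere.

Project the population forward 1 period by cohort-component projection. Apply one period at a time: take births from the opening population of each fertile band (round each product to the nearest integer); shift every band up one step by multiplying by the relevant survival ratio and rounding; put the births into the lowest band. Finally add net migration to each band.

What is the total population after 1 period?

3810

Let band 1 be 0–9 through band 5 = 40+.
Period 1:
Births: 1120 × 0.324 = 363
Band 2: 1010 × 0.958 = 968
Band 3: 920 × 0.95 = 874
Band 4: 560 × 0.962 = 539
Band 5: 1120 × 0.943 + 320 × 0.532 = 1056 + 170 = 1226
Net migration: Band 1 − 80 → 283; Band 3 − 80 → 794
→ [283, 968, 794, 539, 1226]
Total after period 1: 283 + 968 + 794 + 539 + 1226 = 3810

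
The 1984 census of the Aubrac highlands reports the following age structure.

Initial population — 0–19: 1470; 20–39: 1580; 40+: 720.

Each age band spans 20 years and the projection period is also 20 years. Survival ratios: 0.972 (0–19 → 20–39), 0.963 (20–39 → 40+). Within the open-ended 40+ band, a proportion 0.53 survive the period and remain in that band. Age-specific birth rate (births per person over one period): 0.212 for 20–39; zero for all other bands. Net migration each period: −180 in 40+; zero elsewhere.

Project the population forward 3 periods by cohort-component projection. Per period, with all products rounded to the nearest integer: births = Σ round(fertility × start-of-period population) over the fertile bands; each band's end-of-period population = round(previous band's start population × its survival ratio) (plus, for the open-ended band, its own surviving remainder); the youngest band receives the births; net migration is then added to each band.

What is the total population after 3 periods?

After projecting period 1:
Births: 1580 × 0.212 = 335
20–39: 1470 × 0.972 = 1429
40+: 1580 × 0.963 + 720 × 0.53 = 1522 + 382 = 1904
Net migration: 40+ − 180 → 1724
Population now: 0–19=335, 20–39=1429, 40+=1724
After projecting period 2:
Births: 1429 × 0.212 = 303
20–39: 335 × 0.972 = 326
40+: 1429 × 0.963 + 1724 × 0.53 = 1376 + 914 = 2290
Net migration: 40+ − 180 → 2110
Population now: 0–19=303, 20–39=326, 40+=2110
After projecting period 3:
Births: 326 × 0.212 = 69
20–39: 303 × 0.972 = 295
40+: 326 × 0.963 + 2110 × 0.53 = 314 + 1118 = 1432
Net migration: 40+ − 180 → 1252
Population now: 0–19=69, 20–39=295, 40+=1252
Total after period 3: 69 + 295 + 1252 = 1616

1616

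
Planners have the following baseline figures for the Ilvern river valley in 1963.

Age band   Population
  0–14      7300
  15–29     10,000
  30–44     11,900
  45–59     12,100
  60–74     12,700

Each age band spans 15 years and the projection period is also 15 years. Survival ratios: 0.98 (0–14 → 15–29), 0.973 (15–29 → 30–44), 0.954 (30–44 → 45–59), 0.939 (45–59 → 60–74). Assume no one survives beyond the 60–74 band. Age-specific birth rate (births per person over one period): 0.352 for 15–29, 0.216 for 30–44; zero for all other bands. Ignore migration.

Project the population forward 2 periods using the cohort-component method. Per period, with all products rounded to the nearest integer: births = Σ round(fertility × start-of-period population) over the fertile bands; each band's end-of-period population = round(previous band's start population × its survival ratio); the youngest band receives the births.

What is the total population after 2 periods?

37491

Period 1:
Births: 10000 * 0.352 = 3520 ; 11900 * 0.216 = 2570 ⇒ total 6090
15–29: 7300 * 0.98 = 7154
30–44: 10000 * 0.973 = 9730
45–59: 11900 * 0.954 = 11353
60–74: 12100 * 0.939 = 11362
Population now: 0–14=6090, 15–29=7154, 30–44=9730, 45–59=11353, 60–74=11362
Period 2:
Births: 7154 * 0.352 = 2518 ; 9730 * 0.216 = 2102 ⇒ total 4620
15–29: 6090 * 0.98 = 5968
30–44: 7154 * 0.973 = 6961
45–59: 9730 * 0.954 = 9282
60–74: 11353 * 0.939 = 10660
Population now: 0–14=4620, 15–29=5968, 30–44=6961, 45–59=9282, 60–74=10660
Total after period 2: 4620 + 5968 + 6961 + 9282 + 10660 = 37491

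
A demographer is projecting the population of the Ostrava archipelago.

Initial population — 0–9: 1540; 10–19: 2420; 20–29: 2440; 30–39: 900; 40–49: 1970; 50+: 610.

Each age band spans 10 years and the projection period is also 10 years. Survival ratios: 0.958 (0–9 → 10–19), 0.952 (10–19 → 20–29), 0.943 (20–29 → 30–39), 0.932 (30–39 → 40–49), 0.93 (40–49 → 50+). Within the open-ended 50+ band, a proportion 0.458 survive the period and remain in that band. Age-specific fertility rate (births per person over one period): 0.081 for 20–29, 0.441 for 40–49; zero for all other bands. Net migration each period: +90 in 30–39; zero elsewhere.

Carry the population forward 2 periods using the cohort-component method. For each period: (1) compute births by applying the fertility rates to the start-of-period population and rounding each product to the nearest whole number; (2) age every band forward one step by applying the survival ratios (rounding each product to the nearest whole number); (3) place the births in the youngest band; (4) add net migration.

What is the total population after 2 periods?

Numbering the groups 1..6 from youngest to oldest:
Period 1.
Births: 2440 * 0.081 = 198 ; 1970 * 0.441 = 869 → total 1067
Group 2: 1540 * 0.958 = 1475
Group 3: 2420 * 0.952 = 2304
Group 4: 2440 * 0.943 = 2301
Group 5: 900 * 0.932 = 839
Group 6: 1970 * 0.93 + 610 * 0.458 = 1832 + 279 = 2111
Net migration: Group 4 + 90 → 2391
→ [1067, 1475, 2304, 2391, 839, 2111]
Period 2.
Births: 2304 * 0.081 = 187 ; 839 * 0.441 = 370 → total 557
Group 2: 1067 * 0.958 = 1022
Group 3: 1475 * 0.952 = 1404
Group 4: 2304 * 0.943 = 2173
Group 5: 2391 * 0.932 = 2228
Group 6: 839 * 0.93 + 2111 * 0.458 = 780 + 967 = 1747
Net migration: Group 4 + 90 → 2263
→ [557, 1022, 1404, 2263, 2228, 1747]
Total after period 2: 557 + 1022 + 1404 + 2263 + 2228 + 1747 = 9221

9221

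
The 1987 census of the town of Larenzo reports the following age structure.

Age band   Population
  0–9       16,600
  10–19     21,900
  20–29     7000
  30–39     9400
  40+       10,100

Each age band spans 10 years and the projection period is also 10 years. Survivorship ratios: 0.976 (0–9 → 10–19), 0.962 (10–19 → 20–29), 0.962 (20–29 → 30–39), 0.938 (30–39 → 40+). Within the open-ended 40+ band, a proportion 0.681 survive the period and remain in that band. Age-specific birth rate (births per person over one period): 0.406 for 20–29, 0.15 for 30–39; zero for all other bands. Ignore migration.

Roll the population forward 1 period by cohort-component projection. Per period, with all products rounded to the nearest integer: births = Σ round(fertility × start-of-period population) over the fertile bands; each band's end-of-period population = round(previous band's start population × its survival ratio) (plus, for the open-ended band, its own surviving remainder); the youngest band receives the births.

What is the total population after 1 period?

63951

Let group 1 be 0–9 through group 5 = 40+.
After projecting period 1:
Births: 7000 * 0.406 = 2842 ; 9400 * 0.15 = 1410 → 4252
Group 2: 16600 * 0.976 = 16202
Group 3: 21900 * 0.962 = 21068
Group 4: 7000 * 0.962 = 6734
Group 5: 9400 * 0.938 + 10100 * 0.681 = 8817 + 6878 = 15695
→ [4252, 16202, 21068, 6734, 15695]
Total after period 1: 4252 + 16202 + 21068 + 6734 + 15695 = 63951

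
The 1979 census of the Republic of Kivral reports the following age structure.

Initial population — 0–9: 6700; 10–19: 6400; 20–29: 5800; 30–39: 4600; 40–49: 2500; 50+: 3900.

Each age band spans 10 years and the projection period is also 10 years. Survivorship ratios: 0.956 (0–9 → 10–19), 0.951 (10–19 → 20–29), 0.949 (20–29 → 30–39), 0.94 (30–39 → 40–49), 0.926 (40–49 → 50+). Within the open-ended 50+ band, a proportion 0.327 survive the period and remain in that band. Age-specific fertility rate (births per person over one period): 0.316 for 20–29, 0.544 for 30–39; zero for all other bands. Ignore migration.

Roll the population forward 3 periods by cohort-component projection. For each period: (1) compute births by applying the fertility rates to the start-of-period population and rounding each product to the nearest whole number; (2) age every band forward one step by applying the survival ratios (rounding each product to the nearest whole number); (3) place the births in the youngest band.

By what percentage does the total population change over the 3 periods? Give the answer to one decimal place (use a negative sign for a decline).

5.0

Period 1.
Births: 5800 × 0.316 = 1833 ; 4600 × 0.544 = 2502 → 4335
10–19: 6700 × 0.956 = 6405
20–29: 6400 × 0.951 = 6086
30–39: 5800 × 0.949 = 5504
40–49: 4600 × 0.94 = 4324
50+: 2500 × 0.926 + 3900 × 0.327 = 2315 + 1275 = 3590
End of period: [4335, 6405, 6086, 5504, 4324, 3590]
Period 2.
Births: 6086 × 0.316 = 1923 ; 5504 × 0.544 = 2994 → 4917
10–19: 4335 × 0.956 = 4144
20–29: 6405 × 0.951 = 6091
30–39: 6086 × 0.949 = 5776
40–49: 5504 × 0.94 = 5174
50+: 4324 × 0.926 + 3590 × 0.327 = 4004 + 1174 = 5178
End of period: [4917, 4144, 6091, 5776, 5174, 5178]
Period 3.
Births: 6091 × 0.316 = 1925 ; 5776 × 0.544 = 3142 → 5067
10–19: 4917 × 0.956 = 4701
20–29: 4144 × 0.951 = 3941
30–39: 6091 × 0.949 = 5780
40–49: 5776 × 0.94 = 5429
50+: 5174 × 0.926 + 5178 × 0.327 = 4791 + 1693 = 6484
End of period: [5067, 4701, 3941, 5780, 5429, 6484]
Total: 29900 → 31402; change = 1502; percentage change = 5.0%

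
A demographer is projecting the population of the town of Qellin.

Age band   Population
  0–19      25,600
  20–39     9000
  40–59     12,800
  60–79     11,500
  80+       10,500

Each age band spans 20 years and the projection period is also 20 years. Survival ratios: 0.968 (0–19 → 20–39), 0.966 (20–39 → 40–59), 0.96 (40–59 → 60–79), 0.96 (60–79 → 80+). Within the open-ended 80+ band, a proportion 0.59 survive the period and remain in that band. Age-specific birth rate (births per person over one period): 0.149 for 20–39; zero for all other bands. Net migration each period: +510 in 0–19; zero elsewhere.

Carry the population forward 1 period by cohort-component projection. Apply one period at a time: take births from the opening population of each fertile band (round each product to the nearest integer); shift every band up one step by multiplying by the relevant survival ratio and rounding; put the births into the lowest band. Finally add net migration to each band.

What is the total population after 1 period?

Let group 1 be 0–19 through group 5 = 80+.
[period 1]
Births: 9000 × 0.149 = 1341
Group 2: 25600 × 0.968 = 24781
Group 3: 9000 × 0.966 = 8694
Group 4: 12800 × 0.96 = 12288
Group 5: 11500 × 0.96 + 10500 × 0.59 = 11040 + 6195 = 17235
Net migration: Group 1 + 510 → 1851
Population now: 0–19=1851, 20–39=24781, 40–59=8694, 60–79=12288, 80+=17235
Total after period 1: 1851 + 24781 + 8694 + 12288 + 17235 = 64849

64849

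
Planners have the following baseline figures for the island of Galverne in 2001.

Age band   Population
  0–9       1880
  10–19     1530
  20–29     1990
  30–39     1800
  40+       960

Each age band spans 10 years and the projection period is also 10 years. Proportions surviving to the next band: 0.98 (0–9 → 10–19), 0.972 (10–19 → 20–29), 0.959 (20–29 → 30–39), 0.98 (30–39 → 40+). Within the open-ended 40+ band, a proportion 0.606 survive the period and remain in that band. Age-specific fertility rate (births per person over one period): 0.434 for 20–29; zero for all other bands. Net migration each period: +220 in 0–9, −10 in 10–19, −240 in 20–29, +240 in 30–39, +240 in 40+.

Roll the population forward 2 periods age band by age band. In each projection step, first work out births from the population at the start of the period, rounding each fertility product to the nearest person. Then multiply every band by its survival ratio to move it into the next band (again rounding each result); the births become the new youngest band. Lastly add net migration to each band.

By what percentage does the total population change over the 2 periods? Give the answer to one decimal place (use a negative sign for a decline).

6.6

(Groups numbered youngest = 1 to oldest = 5.)
After projecting period 1:
Births: 1990 × 0.434 = 864
Group 2: 1880 × 0.98 = 1842
Group 3: 1530 × 0.972 = 1487
Group 4: 1990 × 0.959 = 1908
Group 5: 1800 × 0.98 + 960 × 0.606 = 1764 + 582 = 2346
Net migration: Group 1 + 220 → 1084; Group 2 − 10 → 1832; Group 3 − 240 → 1247; Group 4 + 240 → 2148; Group 5 + 240 → 2586
→ [1084, 1832, 1247, 2148, 2586]
After projecting period 2:
Births: 1247 × 0.434 = 541
Group 2: 1084 × 0.98 = 1062
Group 3: 1832 × 0.972 = 1781
Group 4: 1247 × 0.959 = 1196
Group 5: 2148 × 0.98 + 2586 × 0.606 = 2105 + 1567 = 3672
Net migration: Group 1 + 220 → 761; Group 2 − 10 → 1052; Group 3 − 240 → 1541; Group 4 + 240 → 1436; Group 5 + 240 → 3912
→ [761, 1052, 1541, 1436, 3912]
Total: 8160 → 8702; change = 542; percentage change = 6.6%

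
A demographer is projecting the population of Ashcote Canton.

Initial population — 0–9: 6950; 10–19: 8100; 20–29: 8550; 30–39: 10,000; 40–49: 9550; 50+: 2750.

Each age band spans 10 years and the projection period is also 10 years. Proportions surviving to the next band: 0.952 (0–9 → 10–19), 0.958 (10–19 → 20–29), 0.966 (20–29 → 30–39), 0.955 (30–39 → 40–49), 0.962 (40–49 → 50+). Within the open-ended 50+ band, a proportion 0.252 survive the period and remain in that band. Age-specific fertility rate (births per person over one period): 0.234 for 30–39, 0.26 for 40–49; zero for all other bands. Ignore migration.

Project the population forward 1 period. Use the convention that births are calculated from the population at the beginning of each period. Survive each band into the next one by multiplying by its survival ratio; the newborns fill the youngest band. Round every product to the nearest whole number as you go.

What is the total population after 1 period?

46888

Period 1:
Births: 10000 × 0.234 = 2340  |  9550 × 0.26 = 2483 → total 4823
10–19: 6950 × 0.952 = 6616
20–29: 8100 × 0.958 = 7760
30–39: 8550 × 0.966 = 8259
40–49: 10000 × 0.955 = 9550
50+: 9550 × 0.962 + 2750 × 0.252 = 9187 + 693 = 9880
→ [4823, 6616, 7760, 8259, 9550, 9880]
Total after period 1: 4823 + 6616 + 7760 + 8259 + 9550 + 9880 = 46888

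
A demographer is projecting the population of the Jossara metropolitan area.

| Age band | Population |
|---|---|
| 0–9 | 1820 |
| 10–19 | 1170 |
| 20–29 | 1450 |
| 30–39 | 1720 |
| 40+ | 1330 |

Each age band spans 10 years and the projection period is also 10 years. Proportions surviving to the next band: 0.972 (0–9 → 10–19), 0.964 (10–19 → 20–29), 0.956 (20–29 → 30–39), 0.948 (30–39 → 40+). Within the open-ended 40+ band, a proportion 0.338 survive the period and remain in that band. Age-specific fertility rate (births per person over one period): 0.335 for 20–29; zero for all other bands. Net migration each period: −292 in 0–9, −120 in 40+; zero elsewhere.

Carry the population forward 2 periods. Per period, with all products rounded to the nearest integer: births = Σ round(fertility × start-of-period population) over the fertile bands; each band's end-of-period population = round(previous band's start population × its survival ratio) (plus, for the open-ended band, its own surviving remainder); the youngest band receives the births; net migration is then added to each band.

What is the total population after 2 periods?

Period 1:
Births: 1450 * 0.335 = 486
10–19: 1820 * 0.972 = 1769
20–29: 1170 * 0.964 = 1128
30–39: 1450 * 0.956 = 1386
40+: 1720 * 0.948 + 1330 * 0.338 = 1631 + 450 = 2081
Net migration: 0–9 − 292 → 194; 40+ − 120 → 1961
Giving 194 / 1769 / 1128 / 1386 / 1961.
Period 2:
Births: 1128 * 0.335 = 378
10–19: 194 * 0.972 = 189
20–29: 1769 * 0.964 = 1705
30–39: 1128 * 0.956 = 1078
40+: 1386 * 0.948 + 1961 * 0.338 = 1314 + 663 = 1977
Net migration: 0–9 − 292 → 86; 40+ − 120 → 1857
Giving 86 / 189 / 1705 / 1078 / 1857.
Total after period 2: 86 + 189 + 1705 + 1078 + 1857 = 4915

4915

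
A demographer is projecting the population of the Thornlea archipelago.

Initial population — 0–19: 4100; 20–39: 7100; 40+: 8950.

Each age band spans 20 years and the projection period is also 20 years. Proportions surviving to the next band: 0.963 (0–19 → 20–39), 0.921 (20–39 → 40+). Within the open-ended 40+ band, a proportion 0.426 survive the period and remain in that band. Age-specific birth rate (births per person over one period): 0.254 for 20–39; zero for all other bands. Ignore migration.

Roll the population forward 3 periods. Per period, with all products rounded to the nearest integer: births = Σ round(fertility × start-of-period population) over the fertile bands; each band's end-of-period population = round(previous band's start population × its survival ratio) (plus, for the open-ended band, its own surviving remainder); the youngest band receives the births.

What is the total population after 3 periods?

Period 1:
Births: 7100 * 0.254 = 1803
20–39: 4100 * 0.963 = 3948
40+: 7100 * 0.921 + 8950 * 0.426 = 6539 + 3813 = 10352
End of period: [1803, 3948, 10352]
Period 2:
Births: 3948 * 0.254 = 1003
20–39: 1803 * 0.963 = 1736
40+: 3948 * 0.921 + 10352 * 0.426 = 3636 + 4410 = 8046
End of period: [1003, 1736, 8046]
Period 3:
Births: 1736 * 0.254 = 441
20–39: 1003 * 0.963 = 966
40+: 1736 * 0.921 + 8046 * 0.426 = 1599 + 3428 = 5027
End of period: [441, 966, 5027]
Total after period 3: 441 + 966 + 5027 = 6434

6434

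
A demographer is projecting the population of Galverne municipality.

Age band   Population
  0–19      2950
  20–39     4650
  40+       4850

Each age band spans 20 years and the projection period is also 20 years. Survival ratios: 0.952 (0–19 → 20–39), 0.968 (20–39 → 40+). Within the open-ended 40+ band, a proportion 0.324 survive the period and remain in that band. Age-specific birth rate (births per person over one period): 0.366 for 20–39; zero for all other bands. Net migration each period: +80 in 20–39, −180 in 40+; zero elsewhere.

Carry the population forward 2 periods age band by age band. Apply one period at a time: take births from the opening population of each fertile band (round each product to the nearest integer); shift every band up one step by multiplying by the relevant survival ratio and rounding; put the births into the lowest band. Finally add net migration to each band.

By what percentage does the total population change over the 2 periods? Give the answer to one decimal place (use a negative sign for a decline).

-41.5

Period 1.
Births: 4650 × 0.366 = 1702
20–39: 2950 × 0.952 = 2808
40+: 4650 × 0.968 + 4850 × 0.324 = 4501 + 1571 = 6072
Net migration: 20–39 + 80 → 2888; 40+ − 180 → 5892
→ [1702, 2888, 5892]
Period 2.
Births: 2888 × 0.366 = 1057
20–39: 1702 × 0.952 = 1620
40+: 2888 × 0.968 + 5892 × 0.324 = 2796 + 1909 = 4705
Net migration: 20–39 + 80 → 1700; 40+ − 180 → 4525
→ [1057, 1700, 4525]
Total: 12450 → 7282; change = -5168; percentage change = -41.5%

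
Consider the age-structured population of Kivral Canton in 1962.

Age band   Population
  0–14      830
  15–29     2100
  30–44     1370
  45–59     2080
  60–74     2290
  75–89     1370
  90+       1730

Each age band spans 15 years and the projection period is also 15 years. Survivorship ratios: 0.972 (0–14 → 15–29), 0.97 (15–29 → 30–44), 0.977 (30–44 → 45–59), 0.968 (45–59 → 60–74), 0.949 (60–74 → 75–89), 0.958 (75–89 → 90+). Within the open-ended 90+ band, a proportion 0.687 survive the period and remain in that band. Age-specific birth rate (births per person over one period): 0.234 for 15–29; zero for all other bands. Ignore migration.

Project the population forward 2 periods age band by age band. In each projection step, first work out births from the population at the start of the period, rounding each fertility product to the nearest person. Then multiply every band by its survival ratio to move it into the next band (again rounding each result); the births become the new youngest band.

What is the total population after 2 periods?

Let group 1 be 0–14 through group 7 = 90+.
Period 1:
Births: 2100 × 0.234 = 491
Group 2: 830 × 0.972 = 807
Group 3: 2100 × 0.97 = 2037
Group 4: 1370 × 0.977 = 1338
Group 5: 2080 × 0.968 = 2013
Group 6: 2290 × 0.949 = 2173
Group 7: 1370 × 0.958 + 1730 × 0.687 = 1312 + 1189 = 2501
Giving 491 / 807 / 2037 / 1338 / 2013 / 2173 / 2501.
Period 2:
Births: 807 × 0.234 = 189
Group 2: 491 × 0.972 = 477
Group 3: 807 × 0.97 = 783
Group 4: 2037 × 0.977 = 1990
Group 5: 1338 × 0.968 = 1295
Group 6: 2013 × 0.949 = 1910
Group 7: 2173 × 0.958 + 2501 × 0.687 = 2082 + 1718 = 3800
Giving 189 / 477 / 783 / 1990 / 1295 / 1910 / 3800.
Total after period 2: 189 + 477 + 783 + 1990 + 1295 + 1910 + 3800 = 10444

10444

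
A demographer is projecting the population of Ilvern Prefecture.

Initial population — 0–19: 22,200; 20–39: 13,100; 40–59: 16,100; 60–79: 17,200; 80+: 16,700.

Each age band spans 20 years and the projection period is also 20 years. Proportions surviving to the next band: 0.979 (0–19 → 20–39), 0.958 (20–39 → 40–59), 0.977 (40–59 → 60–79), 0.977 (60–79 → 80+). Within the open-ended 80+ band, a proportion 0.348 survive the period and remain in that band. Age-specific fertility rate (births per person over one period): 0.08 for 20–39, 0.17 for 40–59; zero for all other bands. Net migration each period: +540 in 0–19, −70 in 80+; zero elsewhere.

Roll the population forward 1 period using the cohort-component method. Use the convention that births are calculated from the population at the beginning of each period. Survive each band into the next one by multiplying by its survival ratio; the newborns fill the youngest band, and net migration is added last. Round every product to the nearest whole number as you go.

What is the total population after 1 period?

Let band 1 be 0–19 through band 5 = 80+.
Period 1:
Births: 13100 × 0.08 = 1048 ; 16100 × 0.17 = 2737 — total 3785
Band 2: 22200 × 0.979 = 21734
Band 3: 13100 × 0.958 = 12550
Band 4: 16100 × 0.977 = 15730
Band 5: 17200 × 0.977 + 16700 × 0.348 = 16804 + 5812 = 22616
Net migration: Band 1 + 540 → 4325; Band 5 − 70 → 22546
End of period: [4325, 21734, 12550, 15730, 22546]
Total after period 1: 4325 + 21734 + 12550 + 15730 + 22546 = 76885

76885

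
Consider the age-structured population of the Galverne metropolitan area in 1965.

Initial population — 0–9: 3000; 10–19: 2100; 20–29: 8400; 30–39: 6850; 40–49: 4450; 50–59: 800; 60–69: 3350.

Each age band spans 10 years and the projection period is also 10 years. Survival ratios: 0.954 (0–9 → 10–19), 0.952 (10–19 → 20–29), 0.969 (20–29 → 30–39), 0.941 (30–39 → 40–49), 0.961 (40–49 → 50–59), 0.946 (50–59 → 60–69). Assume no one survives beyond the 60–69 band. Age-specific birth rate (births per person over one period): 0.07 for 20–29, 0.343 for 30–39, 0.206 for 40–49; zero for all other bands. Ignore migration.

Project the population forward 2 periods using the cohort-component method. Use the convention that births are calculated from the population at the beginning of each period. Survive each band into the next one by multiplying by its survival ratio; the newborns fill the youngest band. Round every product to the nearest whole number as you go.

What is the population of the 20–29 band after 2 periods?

2725

Numbering the groups 1..7 from youngest to oldest:
After projecting period 1:
Births: 8400 × 0.07 = 588  |  6850 × 0.343 = 2350  |  4450 × 0.206 = 917 — total 3855
Group 2: 3000 × 0.954 = 2862
Group 3: 2100 × 0.952 = 1999
Group 4: 8400 × 0.969 = 8140
Group 5: 6850 × 0.941 = 6446
Group 6: 4450 × 0.961 = 4276
Group 7: 800 × 0.946 = 757
Giving 3855 / 2862 / 1999 / 8140 / 6446 / 4276 / 757.
After projecting period 2:
Births: 1999 × 0.07 = 140  |  8140 × 0.343 = 2792  |  6446 × 0.206 = 1328 — total 4260
Group 2: 3855 × 0.954 = 3678
Group 3: 2862 × 0.952 = 2725
Group 4: 1999 × 0.969 = 1937
Group 5: 8140 × 0.941 = 7660
Group 6: 6446 × 0.961 = 6195
Group 7: 4276 × 0.946 = 4045
Giving 4260 / 3678 / 2725 / 1937 / 7660 / 6195 / 4045.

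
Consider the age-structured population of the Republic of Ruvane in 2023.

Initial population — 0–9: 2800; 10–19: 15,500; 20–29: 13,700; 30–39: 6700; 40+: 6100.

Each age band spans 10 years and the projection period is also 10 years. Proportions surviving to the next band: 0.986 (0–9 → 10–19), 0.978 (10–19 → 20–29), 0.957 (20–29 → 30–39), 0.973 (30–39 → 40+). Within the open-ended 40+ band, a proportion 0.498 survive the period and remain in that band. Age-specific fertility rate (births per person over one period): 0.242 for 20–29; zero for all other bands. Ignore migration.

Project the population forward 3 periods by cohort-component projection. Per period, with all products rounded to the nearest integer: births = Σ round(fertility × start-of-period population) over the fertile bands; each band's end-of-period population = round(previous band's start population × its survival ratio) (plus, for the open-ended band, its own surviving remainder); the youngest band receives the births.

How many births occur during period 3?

Period 1:
Births: 13700 × 0.242 = 3315
10–19: 2800 × 0.986 = 2761
20–29: 15500 × 0.978 = 15159
30–39: 13700 × 0.957 = 13111
40+: 6700 × 0.973 + 6100 × 0.498 = 6519 + 3038 = 9557
Population now: 0–9=3315, 10–19=2761, 20–29=15159, 30–39=13111, 40+=9557
Period 2:
Births: 15159 × 0.242 = 3668
10–19: 3315 × 0.986 = 3269
20–29: 2761 × 0.978 = 2700
30–39: 15159 × 0.957 = 14507
40+: 13111 × 0.973 + 9557 × 0.498 = 12757 + 4759 = 17516
Population now: 0–9=3668, 10–19=3269, 20–29=2700, 30–39=14507, 40+=17516
Period 3:
Births: 2700 × 0.242 = 653
10–19: 3668 × 0.986 = 3617
20–29: 3269 × 0.978 = 3197
30–39: 2700 × 0.957 = 2584
40+: 14507 × 0.973 + 17516 × 0.498 = 14115 + 8723 = 22838
Population now: 0–9=653, 10–19=3617, 20–29=3197, 30–39=2584, 40+=22838

653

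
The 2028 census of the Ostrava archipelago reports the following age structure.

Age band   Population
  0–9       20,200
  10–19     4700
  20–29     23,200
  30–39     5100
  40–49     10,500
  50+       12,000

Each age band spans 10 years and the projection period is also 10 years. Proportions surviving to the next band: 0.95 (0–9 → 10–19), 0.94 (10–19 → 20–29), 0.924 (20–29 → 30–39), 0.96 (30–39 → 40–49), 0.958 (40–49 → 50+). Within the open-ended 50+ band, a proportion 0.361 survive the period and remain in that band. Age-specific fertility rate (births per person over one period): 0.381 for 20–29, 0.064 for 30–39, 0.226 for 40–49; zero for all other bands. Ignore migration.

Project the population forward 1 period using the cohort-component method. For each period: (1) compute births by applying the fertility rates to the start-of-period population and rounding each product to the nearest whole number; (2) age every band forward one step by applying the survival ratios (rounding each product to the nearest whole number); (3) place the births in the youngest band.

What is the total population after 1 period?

Period 1:
Births: 23200 × 0.381 = 8839  |  5100 × 0.064 = 326  |  10500 × 0.226 = 2373 → total 11538
10–19: 20200 × 0.95 = 19190
20–29: 4700 × 0.94 = 4418
30–39: 23200 × 0.924 = 21437
40–49: 5100 × 0.96 = 4896
50+: 10500 × 0.958 + 12000 × 0.361 = 10059 + 4332 = 14391
Giving 11538 / 19190 / 4418 / 21437 / 4896 / 14391.
Total after period 1: 11538 + 19190 + 4418 + 21437 + 4896 + 14391 = 75870

75870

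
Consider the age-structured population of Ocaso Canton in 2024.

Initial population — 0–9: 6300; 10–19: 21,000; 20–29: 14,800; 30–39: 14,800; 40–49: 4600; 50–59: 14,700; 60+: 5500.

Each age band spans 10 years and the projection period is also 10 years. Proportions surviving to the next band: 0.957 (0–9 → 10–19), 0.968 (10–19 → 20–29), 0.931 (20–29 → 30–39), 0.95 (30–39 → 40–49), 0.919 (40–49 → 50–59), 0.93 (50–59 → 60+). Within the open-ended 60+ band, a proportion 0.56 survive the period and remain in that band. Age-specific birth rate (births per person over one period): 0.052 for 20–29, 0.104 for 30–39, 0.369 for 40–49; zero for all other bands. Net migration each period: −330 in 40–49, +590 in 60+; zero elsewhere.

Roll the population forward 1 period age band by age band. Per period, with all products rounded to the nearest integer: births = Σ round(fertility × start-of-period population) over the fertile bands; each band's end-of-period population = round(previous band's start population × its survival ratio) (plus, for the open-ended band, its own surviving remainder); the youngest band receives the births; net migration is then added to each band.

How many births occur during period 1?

4006

(Groups numbered youngest = 1 to oldest = 7.)
— Period 1 —
Births: 14800 × 0.052 = 770 ; 14800 × 0.104 = 1539 ; 4600 × 0.369 = 1697 — total 4006
Group 2: 6300 × 0.957 = 6029
Group 3: 21000 × 0.968 = 20328
Group 4: 14800 × 0.931 = 13779
Group 5: 14800 × 0.95 = 14060
Group 6: 4600 × 0.919 = 4227
Group 7: 14700 × 0.93 + 5500 × 0.56 = 13671 + 3080 = 16751
Net migration: Group 5 − 330 → 13730; Group 7 + 590 → 17341
→ [4006, 6029, 20328, 13779, 13730, 4227, 17341]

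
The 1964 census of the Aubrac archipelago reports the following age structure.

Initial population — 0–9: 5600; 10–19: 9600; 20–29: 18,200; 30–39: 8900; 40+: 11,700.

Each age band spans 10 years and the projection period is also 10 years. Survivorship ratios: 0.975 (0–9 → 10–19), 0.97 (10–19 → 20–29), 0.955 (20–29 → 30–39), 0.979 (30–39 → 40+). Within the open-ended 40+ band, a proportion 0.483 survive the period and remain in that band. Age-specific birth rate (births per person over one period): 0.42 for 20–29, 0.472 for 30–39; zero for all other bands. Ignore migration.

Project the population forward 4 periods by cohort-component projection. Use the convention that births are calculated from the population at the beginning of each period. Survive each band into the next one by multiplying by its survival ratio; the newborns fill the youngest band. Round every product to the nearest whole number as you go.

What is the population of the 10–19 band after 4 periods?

(Bands numbered youngest = 1 to oldest = 5.)
— Period 1 —
Births: 18200 × 0.42 = 7644 ; 8900 × 0.472 = 4201 → 11845
Band 2: 5600 × 0.975 = 5460
Band 3: 9600 × 0.97 = 9312
Band 4: 18200 × 0.955 = 17381
Band 5: 8900 × 0.979 + 11700 × 0.483 = 8713 + 5651 = 14364
Giving 11845 / 5460 / 9312 / 17381 / 14364.
— Period 2 —
Births: 9312 × 0.42 = 3911 ; 17381 × 0.472 = 8204 → 12115
Band 2: 11845 × 0.975 = 11549
Band 3: 5460 × 0.97 = 5296
Band 4: 9312 × 0.955 = 8893
Band 5: 17381 × 0.979 + 14364 × 0.483 = 17016 + 6938 = 23954
Giving 12115 / 11549 / 5296 / 8893 / 23954.
— Period 3 —
Births: 5296 × 0.42 = 2224 ; 8893 × 0.472 = 4197 → 6421
Band 2: 12115 × 0.975 = 11812
Band 3: 11549 × 0.97 = 11203
Band 4: 5296 × 0.955 = 5058
Band 5: 8893 × 0.979 + 23954 × 0.483 = 8706 + 11570 = 20276
Giving 6421 / 11812 / 11203 / 5058 / 20276.
— Period 4 —
Births: 11203 × 0.42 = 4705 ; 5058 × 0.472 = 2387 → 7092
Band 2: 6421 × 0.975 = 6260
Band 3: 11812 × 0.97 = 11458
Band 4: 11203 × 0.955 = 10699
Band 5: 5058 × 0.979 + 20276 × 0.483 = 4952 + 9793 = 14745
Giving 7092 / 6260 / 11458 / 10699 / 14745.

6260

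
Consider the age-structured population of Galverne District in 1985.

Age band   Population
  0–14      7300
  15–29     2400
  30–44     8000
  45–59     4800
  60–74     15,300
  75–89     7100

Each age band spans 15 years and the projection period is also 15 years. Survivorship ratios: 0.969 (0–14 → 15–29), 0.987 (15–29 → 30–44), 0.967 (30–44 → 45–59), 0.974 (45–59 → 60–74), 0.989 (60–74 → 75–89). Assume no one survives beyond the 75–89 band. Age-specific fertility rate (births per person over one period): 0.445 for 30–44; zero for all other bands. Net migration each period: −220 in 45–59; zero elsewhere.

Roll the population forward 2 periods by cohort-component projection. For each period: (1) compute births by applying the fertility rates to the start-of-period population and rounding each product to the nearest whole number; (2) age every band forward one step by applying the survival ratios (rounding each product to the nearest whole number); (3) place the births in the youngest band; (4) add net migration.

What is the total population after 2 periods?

— Period 1 —
Births: 8000 * 0.445 = 3560
15–29: 7300 * 0.969 = 7074
30–44: 2400 * 0.987 = 2369
45–59: 8000 * 0.967 = 7736
60–74: 4800 * 0.974 = 4675
75–89: 15300 * 0.989 = 15132
Net migration: 45–59 − 220 → 7516
End of period: [3560, 7074, 2369, 7516, 4675, 15132]
— Period 2 —
Births: 2369 * 0.445 = 1054
15–29: 3560 * 0.969 = 3450
30–44: 7074 * 0.987 = 6982
45–59: 2369 * 0.967 = 2291
60–74: 7516 * 0.974 = 7321
75–89: 4675 * 0.989 = 4624
Net migration: 45–59 − 220 → 2071
End of period: [1054, 3450, 6982, 2071, 7321, 4624]
Total after period 2: 1054 + 3450 + 6982 + 2071 + 7321 + 4624 = 25502

25502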